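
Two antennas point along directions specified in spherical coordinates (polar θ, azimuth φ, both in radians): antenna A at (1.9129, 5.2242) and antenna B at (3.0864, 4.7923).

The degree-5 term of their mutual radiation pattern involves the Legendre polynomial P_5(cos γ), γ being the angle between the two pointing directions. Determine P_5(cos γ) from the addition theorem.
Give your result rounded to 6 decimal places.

Summing Y*_{l m}(θ₁,φ₁)·Y_{l m}(θ₂,φ₂) over m ∈ [−5, 5]; prefactor 4π/(2·5+1) = 1.142397:
  [-5]  conj(Y_{5,-5})(Ω₁) = (0.189448, 0.287565) ; Y_{5,-5}(Ω₂) = (0.000000, 0.000000) ; Δ = (-0.000000, 0.000000)
  [-4]  conj(Y_{5,-4})(Ω₁) = (0.177849, -0.344599) ; Y_{5,-4}(Ω₂) = (-0.000013, 0.000004) ; Δ = (-0.000001, 0.000005)
  [-3]  conj(Y_{5,-3})(Ω₁) = (-0.003717, 0.000131) ; Y_{5,-3}(Ω₂) = (-0.000110, -0.000450) ; Δ = (0.000000, 0.000002)
  [-2]  conj(Y_{5,-2})(Ω₁) = (-0.173882, -0.285415) ; Y_{5,-2}(Ω₂) = (0.010121, -0.001632) ; Δ = (-0.002226, -0.002605)
  [-1]  conj(Y_{5,-1})(Ω₁) = (-0.045748, 0.081440) ; Y_{5,-1}(Ω₂) = (0.011163, 0.139397) ; Δ = (-0.011863, -0.005468)
  [+0]  conj(Y_{5,0})(Ω₁) = (-0.310732, -0.000000) ; Y_{5,0}(Ω₂) = (-0.914346, 0.000000) ; Δ = (0.284117, 0.000000)
  [+1]  conj(Y_{5,1})(Ω₁) = (0.045748, 0.081440) ; Y_{5,1}(Ω₂) = (-0.011163, 0.139397) ; Δ = (-0.011863, 0.005468)
  [+2]  conj(Y_{5,2})(Ω₁) = (-0.173882, 0.285415) ; Y_{5,2}(Ω₂) = (0.010121, 0.001632) ; Δ = (-0.002226, 0.002605)
  [+3]  conj(Y_{5,3})(Ω₁) = (0.003717, 0.000131) ; Y_{5,3}(Ω₂) = (0.000110, -0.000450) ; Δ = (0.000000, -0.000002)
  [+4]  conj(Y_{5,4})(Ω₁) = (0.177849, 0.344599) ; Y_{5,4}(Ω₂) = (-0.000013, -0.000004) ; Δ = (-0.000001, -0.000005)
  [+5]  conj(Y_{5,5})(Ω₁) = (-0.189448, 0.287565) ; Y_{5,5}(Ω₂) = (-0.000000, 0.000000) ; Δ = (-0.000000, -0.000000)
Total Σ_m = (0.255938, 0.000000). Multiply by 1.142397: (0.292383, 0.000000). P_5(cos γ) = 0.292383

0.292383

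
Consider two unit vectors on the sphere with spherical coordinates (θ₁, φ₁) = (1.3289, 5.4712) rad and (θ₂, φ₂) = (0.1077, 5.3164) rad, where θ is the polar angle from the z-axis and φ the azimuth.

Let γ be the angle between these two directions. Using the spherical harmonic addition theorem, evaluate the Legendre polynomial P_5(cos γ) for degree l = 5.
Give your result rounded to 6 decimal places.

0.328556

Addition theorem: P_5(cos γ) = (4π/11) Σ_m Y*_{lm}(Ω₁) Y_{lm}(Ω₂), m = −5…5:
  [-5]  conj(Y_{5,-5})(Ω₁) = (-0.243094, 0.318145) ; Y_{5,-5}(Ω₂) = (0.000001, -0.000007) ; Δ = (0.000002, 0.000002)
  [-4]  conj(Y_{5,-4})(Ω₁) = (-0.310627, 0.033160) ; Y_{5,-4}(Ω₂) = (-0.000146, -0.000129) ; Δ = (0.000050, 0.000035)
  [-3]  conj(Y_{5,-3})(Ω₁) = (0.116537, 0.099286) ; Y_{5,-3}(Ω₂) = (-0.003294, 0.000811) ; Δ = (-0.000464, -0.000233)
  [-2]  conj(Y_{5,-2})(Ω₁) = (0.016838, 0.316354) ; Y_{5,-2}(Ω₂) = (-0.013578, 0.035772) ; Δ = (-0.011545, -0.003693)
  [-1]  conj(Y_{5,-1})(Ω₁) = (0.056871, -0.059978) ; Y_{5,-1}(Ω₂) = (0.150154, 0.217602) ; Δ = (0.021591, 0.003369)
  [+0]  conj(Y_{5,0})(Ω₁) = (0.313506, -0.000000) ; Y_{5,0}(Ω₂) = (0.855925, 0.000000) ; Δ = (0.268338, 0.000000)
  [+1]  conj(Y_{5,1})(Ω₁) = (-0.056871, -0.059978) ; Y_{5,1}(Ω₂) = (-0.150154, 0.217602) ; Δ = (0.021591, -0.003369)
  [+2]  conj(Y_{5,2})(Ω₁) = (0.016838, -0.316354) ; Y_{5,2}(Ω₂) = (-0.013578, -0.035772) ; Δ = (-0.011545, 0.003693)
  [+3]  conj(Y_{5,3})(Ω₁) = (-0.116537, 0.099286) ; Y_{5,3}(Ω₂) = (0.003294, 0.000811) ; Δ = (-0.000464, 0.000233)
  [+4]  conj(Y_{5,4})(Ω₁) = (-0.310627, -0.033160) ; Y_{5,4}(Ω₂) = (-0.000146, 0.000129) ; Δ = (0.000050, -0.000035)
  [+5]  conj(Y_{5,5})(Ω₁) = (0.243094, 0.318145) ; Y_{5,5}(Ω₂) = (-0.000001, -0.000007) ; Δ = (0.000002, -0.000002)
Accumulated sum (0.287602, -0.000000); after 4π/(2l+1) scaling, (0.328556, -0.000000) ⇒ P_5 = 0.328556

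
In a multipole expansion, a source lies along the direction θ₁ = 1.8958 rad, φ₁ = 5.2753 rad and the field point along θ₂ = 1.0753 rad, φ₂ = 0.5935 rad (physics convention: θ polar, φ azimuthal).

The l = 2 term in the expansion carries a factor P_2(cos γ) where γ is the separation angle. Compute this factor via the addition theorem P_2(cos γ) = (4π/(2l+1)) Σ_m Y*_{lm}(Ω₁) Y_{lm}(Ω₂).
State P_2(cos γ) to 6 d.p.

-0.452836

Summing Y*_{l m}(θ₁,φ₁)·Y_{l m}(θ₂,φ₂) over m ∈ [−2, 2]; prefactor 4π/(2·2+1) = 2.513274:
  [-2]  conj(Y_{2,-2})(Ω₁) = (-0.149313, -0.313110) ; Y_{2,-2}(Ω₂) = (0.111940, -0.277201) ; Δ = (-0.103508, 0.006340)
  [-1]  conj(Y_{2,-1})(Ω₁) = (-0.124752, 0.197701) ; Y_{2,-1}(Ω₂) = (0.267884, -0.180724) ; Δ = (0.002310, 0.075506)
  [+0]  conj(Y_{2,0})(Ω₁) = (-0.218919, -0.000000) ; Y_{2,0}(Ω₂) = (-0.101490, 0.000000) ; Δ = (0.022218, 0.000000)
  [+1]  conj(Y_{2,1})(Ω₁) = (0.124752, 0.197701) ; Y_{2,1}(Ω₂) = (-0.267884, -0.180724) ; Δ = (0.002310, -0.075506)
  [+2]  conj(Y_{2,2})(Ω₁) = (-0.149313, 0.313110) ; Y_{2,2}(Ω₂) = (0.111940, 0.277201) ; Δ = (-0.103508, -0.006340)
Total Σ_m = (-0.180178, 0.000000). Multiply by 2.513274: (-0.452836, 0.000000). P_2(cos γ) = -0.452836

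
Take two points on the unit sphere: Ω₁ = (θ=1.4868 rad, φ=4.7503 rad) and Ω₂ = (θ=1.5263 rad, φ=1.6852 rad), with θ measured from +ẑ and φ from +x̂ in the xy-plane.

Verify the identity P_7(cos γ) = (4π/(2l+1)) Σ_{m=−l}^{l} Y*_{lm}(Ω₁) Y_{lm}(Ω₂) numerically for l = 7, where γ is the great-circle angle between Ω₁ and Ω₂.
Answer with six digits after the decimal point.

Summing Y*_{l m}(θ₁,φ₁)·Y_{l m}(θ₂,φ₂) over m ∈ [−7, 7]; prefactor 4π/(2·7+1) = 0.837758:
  [-7]  conj(Y_{7,-7})(Ω₁) = -0.12794 + 0.47075j ; Y_{7,-7}(Ω₂) = 0.35651 + 0.34568j ; Δ = -0.20834 + 0.12360j
  [-6]  conj(Y_{7,-6})(Ω₁) = -0.14972 - 0.03466j ; Y_{7,-6}(Ω₂) = -0.06399 + 0.05243j ; Δ = 0.01140 - 0.00563j
  [-5]  conj(Y_{7,-5})(Ω₁) = -0.06171 + 0.32165j ; Y_{7,-5}(Ω₂) = 0.19256 + 0.29910j ; Δ = -0.10809 + 0.04348j
  [-4]  conj(Y_{7,-4})(Ω₁) = -0.17453 - 0.02667j ; Y_{7,-4}(Ω₂) = -0.08676 + 0.04273j ; Δ = 0.01628 - 0.00514j
  [-3]  conj(Y_{7,-3})(Ω₁) = -0.03159 + 0.27652j ; Y_{7,-3}(Ω₂) = 0.10653 + 0.29811j ; Δ = -0.08580 + 0.02004j
  [-2]  conj(Y_{7,-2})(Ω₁) = -0.18498 - 0.01405j ; Y_{7,-2}(Ω₂) = -0.10000 + 0.02329j ; Δ = 0.01883 - 0.00290j
  [-1]  conj(Y_{7,-1})(Ω₁) = -0.00983 + 0.25913j ; Y_{7,-1}(Ω₂) = 0.03449 + 0.30016j ; Δ = -0.07812 + 0.00599j
  [+0]  conj(Y_{7,0})(Ω₁) = -0.18800 + 0.00000j ; Y_{7,0}(Ω₂) = -0.10442 + 0.00000j ; Δ = 0.01963 + 0.00000j
  [+1]  conj(Y_{7,1})(Ω₁) = 0.00983 + 0.25913j ; Y_{7,1}(Ω₂) = -0.03449 + 0.30016j ; Δ = -0.07812 - 0.00599j
  [+2]  conj(Y_{7,2})(Ω₁) = -0.18498 + 0.01405j ; Y_{7,2}(Ω₂) = -0.10000 - 0.02329j ; Δ = 0.01883 + 0.00290j
  [+3]  conj(Y_{7,3})(Ω₁) = 0.03159 + 0.27652j ; Y_{7,3}(Ω₂) = -0.10653 + 0.29811j ; Δ = -0.08580 - 0.02004j
  [+4]  conj(Y_{7,4})(Ω₁) = -0.17453 + 0.02667j ; Y_{7,4}(Ω₂) = -0.08676 - 0.04273j ; Δ = 0.01628 + 0.00514j
  [+5]  conj(Y_{7,5})(Ω₁) = 0.06171 + 0.32165j ; Y_{7,5}(Ω₂) = -0.19256 + 0.29910j ; Δ = -0.10809 - 0.04348j
  [+6]  conj(Y_{7,6})(Ω₁) = -0.14972 + 0.03466j ; Y_{7,6}(Ω₂) = -0.06399 - 0.05243j ; Δ = 0.01140 + 0.00563j
  [+7]  conj(Y_{7,7})(Ω₁) = 0.12794 + 0.47075j ; Y_{7,7}(Ω₂) = -0.35651 + 0.34568j ; Δ = -0.20834 - 0.12360j
Total Σ_m = -0.84806 - 0.00000j. Multiply by 0.837758: -0.71047 - 0.00000j. P_7(cos γ) = -0.710466

-0.710466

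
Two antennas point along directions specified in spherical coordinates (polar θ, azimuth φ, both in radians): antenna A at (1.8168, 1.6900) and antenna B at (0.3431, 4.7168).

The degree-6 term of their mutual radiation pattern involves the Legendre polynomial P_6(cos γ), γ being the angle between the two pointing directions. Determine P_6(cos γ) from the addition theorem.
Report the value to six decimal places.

Expand P_6 via completeness: Σ_{m} conj(Y_{6,m}) at Ω₁ times Y_{6,m} at Ω₂ —
  m=-6: -0.30359 - 0.26371j × -0.00070 + 0.00002j = 0.00022 + 0.00018j  (running Σ = 0.00022 + 0.00018j)
  m=-5: 0.19635 - 0.28946j × 0.00015 + 0.00679j = 0.00199 + 0.00129j  (running Σ = 0.00221 + 0.00147j)
  m=-4: -0.09751 - 0.05037j × 0.04000 - 0.00071j = -0.00394 - 0.00195j  (running Σ = -0.00172 - 0.00048j)
  m=-3: 0.11893 - 0.31828j × -0.00209 - 0.15775j = -0.05046 - 0.01810j  (running Σ = -0.05218 - 0.01857j)
  m=-2: -0.01445 - 0.00351j × -0.40508 + 0.00357j = 0.00587 + 0.00137j  (running Σ = -0.04631 - 0.01720j)
  m=-1: 0.03861 - 0.32240j × 0.00250 + 0.56754j = 0.18307 + 0.02111j  (running Σ = 0.13676 + 0.00390j)
  m=0: 0.01064 + 0.00000j × 0.09496 + 0.00000j = 0.00101 + 0.00000j  (running Σ = 0.13777 + 0.00390j)
  m=1: -0.03861 - 0.32240j × -0.00250 + 0.56754j = 0.18307 - 0.02111j  (running Σ = 0.32084 - 0.01720j)
  m=2: -0.01445 + 0.00351j × -0.40508 - 0.00357j = 0.00587 - 0.00137j  (running Σ = 0.32671 - 0.01857j)
  m=3: -0.11893 - 0.31828j × 0.00209 - 0.15775j = -0.05046 + 0.01810j  (running Σ = 0.27625 - 0.00048j)
  m=4: -0.09751 + 0.05037j × 0.04000 + 0.00071j = -0.00394 + 0.00195j  (running Σ = 0.27231 + 0.00147j)
  m=5: -0.19635 - 0.28946j × -0.00015 + 0.00679j = 0.00199 - 0.00129j  (running Σ = 0.27431 + 0.00018j)
  m=6: -0.30359 + 0.26371j × -0.00070 - 0.00002j = 0.00022 - 0.00018j  (running Σ = 0.27453 - 0.00000j)
Total Σ_m = 0.27453 - 0.00000j. Multiply by 0.966644: 0.26537 - 0.00000j. P_6(cos γ) = 0.265369

0.265369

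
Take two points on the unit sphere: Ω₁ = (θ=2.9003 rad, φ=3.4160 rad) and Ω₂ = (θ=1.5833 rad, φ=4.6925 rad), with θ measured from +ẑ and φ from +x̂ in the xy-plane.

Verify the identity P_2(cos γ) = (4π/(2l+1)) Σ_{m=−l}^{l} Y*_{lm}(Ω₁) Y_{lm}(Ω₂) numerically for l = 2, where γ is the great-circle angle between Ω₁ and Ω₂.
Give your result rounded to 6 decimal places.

-0.490049

Expand P_2 via completeness: Σ_{m} conj(Y_{2,m}) at Ω₁ times Y_{2,m} at Ω₂ —
  term(m=-2) = -0.00709 - 0.00473j   from Y*(Ω₁)=0.01882 + 0.01151j, Y(Ω₂)=-0.38591 - 0.01536j
  term(m=-1) = 0.00050 - 0.00166j   from Y*(Ω₁)=0.17255 + 0.04857j, Y(Ω₂)=0.00019 - 0.00966j
  term(m=+0) = -0.18182 + 0.00000j   from Y*(Ω₁)=0.57676 + 0.00000j, Y(Ω₂)=-0.31524 + 0.00000j
  term(m=+1) = 0.00050 + 0.00166j   from Y*(Ω₁)=-0.17255 + 0.04857j, Y(Ω₂)=-0.00019 - 0.00966j
  term(m=+2) = -0.00709 + 0.00473j   from Y*(Ω₁)=0.01882 - 0.01151j, Y(Ω₂)=-0.38591 + 0.01536j
Total Σ_m = -0.19498 + 0.00000j. Multiply by 2.513274: -0.49005 + 0.00000j. P_2(cos γ) = -0.490049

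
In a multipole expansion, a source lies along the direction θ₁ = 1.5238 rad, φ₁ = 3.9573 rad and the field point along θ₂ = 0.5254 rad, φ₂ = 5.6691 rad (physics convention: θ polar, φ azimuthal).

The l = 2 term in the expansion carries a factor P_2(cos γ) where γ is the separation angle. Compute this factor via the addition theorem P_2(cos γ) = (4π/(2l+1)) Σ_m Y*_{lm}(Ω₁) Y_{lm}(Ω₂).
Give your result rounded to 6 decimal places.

Expand P_2 via completeness: Σ_{m} conj(Y_{2,m}) at Ω₁ times Y_{2,m} at Ω₂ —
  m=-2: Y*=-0.02335 + 0.38471j  Y=0.03265 + 0.09152j  product -0.03597 + 0.01042j
  m=-1: Y*=-0.02485 - 0.02640j  Y=0.27397 + 0.19316j  product -0.00171 - 0.01203j
  m=+0: Y*=-0.31330 + 0.00000j  Y=0.39276 + 0.00000j  product -0.12305 + 0.00000j
  m=+1: Y*=0.02485 - 0.02640j  Y=-0.27397 + 0.19316j  product -0.00171 + 0.01203j
  m=+2: Y*=-0.02335 - 0.38471j  Y=0.03265 - 0.09152j  product -0.03597 - 0.01042j
Σ over m = -0.19841 + 0.00000j; ×(4π/5) → -0.49867 + 0.00000j. Real part: -0.498671

-0.498671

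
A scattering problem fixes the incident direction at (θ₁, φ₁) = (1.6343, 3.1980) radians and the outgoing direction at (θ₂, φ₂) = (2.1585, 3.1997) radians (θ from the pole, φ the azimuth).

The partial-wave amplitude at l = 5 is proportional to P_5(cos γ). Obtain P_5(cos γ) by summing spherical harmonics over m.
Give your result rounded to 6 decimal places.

Summing Y*_{l m}(θ₁,φ₁)·Y_{l m}(θ₂,φ₂) over m ∈ [−5, 5]; prefactor 4π/(2·5+1) = 1.142397:
  [-5]  conj(Y_{5,-5})(Ω₁) = -0.44132 - 0.12788j ; Y_{5,-5}(Ω₂) = -0.17751 + 0.05308j ; Δ = 0.08513 - 0.00072j
  [-4]  conj(Y_{5,-4})(Ω₁) = -0.09005 - 0.02067j ; Y_{5,-4}(Ω₂) = -0.37985 + 0.08991j ; Δ = 0.03606 - 0.00025j
  [-3]  conj(Y_{5,-3})(Ω₁) = 0.32666 + 0.05581j ; Y_{5,-3}(Ω₂) = -0.34694 + 0.06110j ; Δ = -0.11674 + 0.00060j
  [-2]  conj(Y_{5,-2})(Ω₁) = 0.10515 + 0.01191j ; Y_{5,-2}(Ω₂) = 0.05026 - 0.00587j ; Δ = 0.00535 - 0.00002j
  [-1]  conj(Y_{5,-1})(Ω₁) = -0.30124 - 0.01701j ; Y_{5,-1}(Ω₂) = 0.35104 - 0.02042j ; Δ = -0.10610 + 0.00018j
  [+0]  conj(Y_{5,0})(Ω₁) = -0.10924 + 0.00000j ; Y_{5,0}(Ω₂) = 0.03666 + 0.00000j ; Δ = -0.00400 + 0.00000j
  [+1]  conj(Y_{5,1})(Ω₁) = 0.30124 - 0.01701j ; Y_{5,1}(Ω₂) = -0.35104 - 0.02042j ; Δ = -0.10610 - 0.00018j
  [+2]  conj(Y_{5,2})(Ω₁) = 0.10515 - 0.01191j ; Y_{5,2}(Ω₂) = 0.05026 + 0.00587j ; Δ = 0.00535 + 0.00002j
  [+3]  conj(Y_{5,3})(Ω₁) = -0.32666 + 0.05581j ; Y_{5,3}(Ω₂) = 0.34694 + 0.06110j ; Δ = -0.11674 - 0.00060j
  [+4]  conj(Y_{5,4})(Ω₁) = -0.09005 + 0.02067j ; Y_{5,4}(Ω₂) = -0.37985 - 0.08991j ; Δ = 0.03606 + 0.00025j
  [+5]  conj(Y_{5,5})(Ω₁) = 0.44132 - 0.12788j ; Y_{5,5}(Ω₂) = 0.17751 + 0.05308j ; Δ = 0.08513 + 0.00072j
Σ over m = -0.19659 + 0.00000j; ×(4π/11) → -0.22458 + 0.00000j. Real part: -0.224579

-0.224579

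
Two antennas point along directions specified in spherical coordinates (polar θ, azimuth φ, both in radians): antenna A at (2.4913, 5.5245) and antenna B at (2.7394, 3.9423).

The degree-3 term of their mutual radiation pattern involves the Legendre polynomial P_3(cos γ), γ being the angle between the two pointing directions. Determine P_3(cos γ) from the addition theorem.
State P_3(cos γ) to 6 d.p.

-0.123219

Summing Y*_{l m}(θ₁,φ₁)·Y_{l m}(θ₂,φ₂) over m ∈ [−3, 3]; prefactor 4π/(2·3+1) = 1.795196:
  m=-3: -0.06002 - 0.07050j × 0.01849 + 0.01686j = 0.00008 - 0.00232j  (running Σ = 0.00008 - 0.00232j)
  m=-2: -0.01592 + 0.29771j × 0.00441 + 0.14403j = -0.04295 - 0.00098j  (running Σ = -0.04287 - 0.00330j)
  m=-1: 0.30776 - 0.29174j × -0.28482 + 0.29367j = -0.00198 + 0.17347j  (running Σ = -0.04485 + 0.17018j)
  m=0: -0.04970 + 0.00000j × -0.42371 + 0.00000j = 0.02106 + 0.00000j  (running Σ = -0.02379 + 0.17018j)
  m=1: -0.30776 - 0.29174j × 0.28482 + 0.29367j = -0.00198 - 0.17347j  (running Σ = -0.02577 - 0.00330j)
  m=2: -0.01592 - 0.29771j × 0.00441 - 0.14403j = -0.04295 + 0.00098j  (running Σ = -0.06872 - 0.00232j)
  m=3: 0.06002 - 0.07050j × -0.01849 + 0.01686j = 0.00008 + 0.00232j  (running Σ = -0.06864 + 0.00000j)
Accumulated sum -0.06864 + 0.00000j; after 4π/(2l+1) scaling, -0.12322 + 0.00000j ⇒ P_3 = -0.123219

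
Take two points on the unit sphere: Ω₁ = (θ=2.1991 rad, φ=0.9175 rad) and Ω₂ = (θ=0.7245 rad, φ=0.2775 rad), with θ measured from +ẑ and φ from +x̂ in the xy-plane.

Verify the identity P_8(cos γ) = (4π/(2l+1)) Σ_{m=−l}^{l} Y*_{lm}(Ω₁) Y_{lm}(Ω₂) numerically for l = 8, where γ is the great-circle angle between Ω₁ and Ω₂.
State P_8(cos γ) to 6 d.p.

Expand P_8 via completeness: Σ_{m} conj(Y_{8,m}) at Ω₁ times Y_{8,m} at Ω₂ —
  m=-8: (0.046507, 0.082373) × (-0.011600, -0.015284) = (0.000720, -0.001666)  (running Σ = (0.000720, -0.001666))
  m=-7: (-0.272237, -0.038174) × (-0.031496, -0.080796) = (0.005490, 0.023198)  (running Σ = (0.006210, 0.021532))
  m=-6: (0.314368, -0.309865) × (-0.022240, -0.235380) = (-0.079927, -0.067105)  (running Σ = (-0.073718, -0.045573))
  m=-5: (0.045027, 0.358661) × (0.076799, -0.414284) = (0.152046, 0.008891)  (running Σ = (0.078328, -0.036682))
  m=-4: (0.028081, 0.016393) × (0.199073, -0.400999) = (0.012164, -0.007997)  (running Σ = (0.090491, -0.044679))
  m=-3: (-0.333937, 0.136912) × (0.087612, -0.096280) = (-0.016075, 0.044147)  (running Σ = (0.074417, -0.000533))
  m=-2: (0.042475, -0.157010) × (-0.270467, 0.167691) = (0.014841, 0.049589)  (running Σ = (0.089257, 0.049056))
  m=-1: (-0.178667, -0.233424) × (-0.286892, 0.081721) = (0.070334, 0.052367)  (running Σ = (0.159591, 0.101423))
  m=0: (0.210716, -0.000000) × (0.234341, 0.000000) = (0.049379, 0.000000)  (running Σ = (0.208971, 0.101423))
  m=1: (0.178667, -0.233424) × (0.286892, 0.081721) = (0.070334, -0.052367)  (running Σ = (0.279305, 0.049056))
  m=2: (0.042475, 0.157010) × (-0.270467, -0.167691) = (0.014841, -0.049589)  (running Σ = (0.294146, -0.000533))
  m=3: (0.333937, 0.136912) × (-0.087612, -0.096280) = (-0.016075, -0.044147)  (running Σ = (0.278071, -0.044679))
  m=4: (0.028081, -0.016393) × (0.199073, 0.400999) = (0.012164, 0.007997)  (running Σ = (0.290234, -0.036682))
  m=5: (-0.045027, 0.358661) × (-0.076799, -0.414284) = (0.152046, -0.008891)  (running Σ = (0.442280, -0.045573))
  m=6: (0.314368, 0.309865) × (-0.022240, 0.235380) = (-0.079927, 0.067105)  (running Σ = (0.362353, 0.021532))
  m=7: (0.272237, -0.038174) × (0.031496, -0.080796) = (0.005490, -0.023198)  (running Σ = (0.367843, -0.001666))
  m=8: (0.046507, -0.082373) × (-0.011600, 0.015284) = (0.000720, 0.001666)  (running Σ = (0.368562, 0.000000))
Total Σ_m = (0.368562, 0.000000). Multiply by 0.739198: (0.272441, 0.000000). P_8(cos γ) = 0.272441

0.272441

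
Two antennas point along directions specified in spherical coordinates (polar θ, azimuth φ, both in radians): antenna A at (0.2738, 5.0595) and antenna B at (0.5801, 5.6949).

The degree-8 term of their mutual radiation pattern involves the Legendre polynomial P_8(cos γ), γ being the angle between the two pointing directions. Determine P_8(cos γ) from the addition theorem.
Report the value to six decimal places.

-0.354266

Summing Y*_{l m}(θ₁,φ₁)·Y_{l m}(θ₂,φ₂) over m ∈ [−8, 8]; prefactor 4π/(2·8+1) = 0.739198:
  m=-8: (-0.000014, 0.000005) × (-0.000026, -0.004198) = (0.000000, 0.000000)  (running Σ = (0.000000, 0.000000))
  m=-7: (-0.000137, -0.000159) × (-0.014352, -0.021232) = (-0.000001, 0.000005)  (running Σ = (-0.000001, 0.000005))
  m=-6: (0.000930, -0.001655) × (-0.089687, -0.036669) = (-0.000144, 0.000114)  (running Σ = (-0.000145, 0.000120))
  m=-5: (0.012170, 0.002023) × (-0.247090, 0.050130) = (-0.003109, 0.000110)  (running Σ = (-0.003254, 0.000230))
  m=-4: (0.010737, 0.058228) × (-0.314727, 0.316654) = (-0.021818, -0.014926)  (running Σ = (-0.025072, -0.014696))
  m=-3: (-0.178010, 0.104171) × (-0.090428, 0.460115) = (-0.031834, -0.091325)  (running Σ = (-0.056905, -0.106021))
  m=-2: (-0.373450, -0.310882) × (0.039485, 0.094915) = (0.014762, -0.047721)  (running Σ = (-0.042143, -0.153742))
  m=-1: (0.213257, -0.589502) × (-0.316389, -0.211055) = (-0.191889, 0.141503)  (running Σ = (-0.234033, -0.012240))
  m=0: (0.046991, -0.000000) × (-0.238157, 0.000000) = (-0.011191, 0.000000)  (running Σ = (-0.245224, -0.012240))
  m=1: (-0.213257, -0.589502) × (0.316389, -0.211055) = (-0.191889, -0.141503)  (running Σ = (-0.437114, -0.153742))
  m=2: (-0.373450, 0.310882) × (0.039485, -0.094915) = (0.014762, 0.047721)  (running Σ = (-0.422352, -0.106021))
  m=3: (0.178010, 0.104171) × (0.090428, 0.460115) = (-0.031834, 0.091325)  (running Σ = (-0.454186, -0.014696))
  m=4: (0.010737, -0.058228) × (-0.314727, -0.316654) = (-0.021818, 0.014926)  (running Σ = (-0.476003, 0.000230))
  m=5: (-0.012170, 0.002023) × (0.247090, 0.050130) = (-0.003109, -0.000110)  (running Σ = (-0.479112, 0.000120))
  m=6: (0.000930, 0.001655) × (-0.089687, 0.036669) = (-0.000144, -0.000114)  (running Σ = (-0.479256, 0.000005))
  m=7: (0.000137, -0.000159) × (0.014352, -0.021232) = (-0.000001, -0.000005)  (running Σ = (-0.479257, 0.000000))
  m=8: (-0.000014, -0.000005) × (-0.000026, 0.004198) = (0.000000, -0.000000)  (running Σ = (-0.479257, -0.000000))
Total Σ_m = (-0.479257, -0.000000). Multiply by 0.739198: (-0.354266, -0.000000). P_8(cos γ) = -0.354266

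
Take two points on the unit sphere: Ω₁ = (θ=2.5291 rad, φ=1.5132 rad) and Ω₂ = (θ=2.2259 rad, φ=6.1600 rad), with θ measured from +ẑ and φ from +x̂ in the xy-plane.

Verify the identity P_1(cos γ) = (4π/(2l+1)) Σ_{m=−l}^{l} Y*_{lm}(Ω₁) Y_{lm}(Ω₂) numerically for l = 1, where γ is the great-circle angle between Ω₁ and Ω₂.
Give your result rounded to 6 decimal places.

Expand P_1 via completeness: Σ_{m} conj(Y_{1,m}) at Ω₁ times Y_{1,m} at Ω₂ —
  term(m=-1) = -0.003567+0.054301i   from Y*(Ω₁)=+0.011434+0.198298i, Y(Ω₂)=+0.271896+0.033664i
  term(m=+0) = +0.119006+0.000000i   from Y*(Ω₁)=-0.399783-0.000000i, Y(Ω₂)=-0.297677+0.000000i
  term(m=+1) = -0.003567-0.054301i   from Y*(Ω₁)=-0.011434+0.198298i, Y(Ω₂)=-0.271896+0.033664i
Σ over m = +0.111873+0.000000i; ×(4π/3) → +0.468612+0.000000i. Real part: 0.468612

0.468612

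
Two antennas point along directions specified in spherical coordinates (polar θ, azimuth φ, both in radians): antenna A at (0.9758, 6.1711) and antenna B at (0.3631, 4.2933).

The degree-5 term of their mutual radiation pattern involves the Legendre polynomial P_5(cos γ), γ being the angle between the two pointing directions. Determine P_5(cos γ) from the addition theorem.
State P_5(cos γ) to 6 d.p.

0.217925

Addition theorem: P_5(cos γ) = (4π/11) Σ_m Y*_{lm}(Ω₁) Y_{lm}(Ω₂), m = −5…5:
  m=-5: 0.15314 - 0.09610j × -0.00227 - 0.00131j = -0.00047 + 0.00002j  (running Σ = -0.00047 + 0.00002j)
  m=-4: 0.34871 - 0.16773j × -0.00230 + 0.02171j = 0.00284 + 0.00796j  (running Σ = 0.00237 + 0.00797j)
  m=-3: 0.33897 - 0.11848j × 0.10121 - 0.03282j = 0.03042 - 0.02312j  (running Σ = 0.03279 - 0.01514j)
  m=-2: -0.03652 + 0.00833j × -0.21675 - 0.24092j = 0.00992 + 0.00699j  (running Σ = 0.04271 - 0.00815j)
  m=-1: -0.34940 + 0.03933j × -0.22229 + 0.49898j = 0.05804 - 0.18309j  (running Σ = 0.10075 - 0.19124j)
  m=0: -0.05071 + 0.00000j × 0.21190 + 0.00000j = -0.01074 + 0.00000j  (running Σ = 0.09001 - 0.19124j)
  m=1: 0.34940 + 0.03933j × 0.22229 + 0.49898j = 0.05804 + 0.18309j  (running Σ = 0.14805 - 0.00815j)
  m=2: -0.03652 - 0.00833j × -0.21675 + 0.24092j = 0.00992 - 0.00699j  (running Σ = 0.15798 - 0.01514j)
  m=3: -0.33897 - 0.11848j × -0.10121 - 0.03282j = 0.03042 + 0.02312j  (running Σ = 0.18840 + 0.00797j)
  m=4: 0.34871 + 0.16773j × -0.00230 - 0.02171j = 0.00284 - 0.00796j  (running Σ = 0.19124 + 0.00002j)
  m=5: -0.15314 - 0.09610j × 0.00227 - 0.00131j = -0.00047 - 0.00002j  (running Σ = 0.19076 + 0.00000j)
Total Σ_m = 0.19076 + 0.00000j. Multiply by 1.142397: 0.21793 + 0.00000j. P_5(cos γ) = 0.217925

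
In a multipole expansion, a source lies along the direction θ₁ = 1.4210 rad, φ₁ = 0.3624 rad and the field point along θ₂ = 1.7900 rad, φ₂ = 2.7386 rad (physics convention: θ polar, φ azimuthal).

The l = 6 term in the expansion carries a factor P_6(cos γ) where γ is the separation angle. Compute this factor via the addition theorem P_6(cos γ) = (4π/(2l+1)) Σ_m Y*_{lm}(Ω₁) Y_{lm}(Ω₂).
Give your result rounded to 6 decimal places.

Expand P_6 via completeness: Σ_{m} conj(Y_{6,m}) at Ω₁ times Y_{6,m} at Ω₂ —
  [-6]  conj(Y_{6,-6})(Ω₁) = -0.25629 + 0.37173j ; Y_{6,-6}(Ω₂) = -0.31306 + 0.27659j ; Δ = -0.02259 - 0.18726j
  [-5]  conj(Y_{6,-5})(Ω₁) = -0.05639 + 0.22923j ; Y_{6,-5}(Ω₂) = -0.13853 + 0.29111j ; Δ = -0.05892 - 0.04817j
  [-4]  conj(Y_{6,-4})(Ω₁) = -0.03113 - 0.25562j ; Y_{6,-4}(Ω₂) = 0.00640 - 0.15526j ; Δ = -0.03989 + 0.00320j
  [-3]  conj(Y_{6,-3})(Ω₁) = -0.12039 - 0.22923j ; Y_{6,-3}(Ω₂) = -0.11562 - 0.30550j ; Δ = -0.05611 + 0.06328j
  [-2]  conj(Y_{6,-2})(Ω₁) = 0.14673 + 0.12994j ; Y_{6,-2}(Ω₂) = 0.04783 + 0.04985j ; Δ = 0.00054 + 0.01353j
  [-1]  conj(Y_{6,-1})(Ω₁) = 0.24717 + 0.09371j ; Y_{6,-1}(Ω₂) = 0.29401 + 0.12535j ; Δ = 0.06093 + 0.05854j
  [+0]  conj(Y_{6,0})(Ω₁) = -0.17896 + 0.00000j ; Y_{6,0}(Ω₂) = -0.04545 + 0.00000j ; Δ = 0.00813 + 0.00000j
  [+1]  conj(Y_{6,1})(Ω₁) = -0.24717 + 0.09371j ; Y_{6,1}(Ω₂) = -0.29401 + 0.12535j ; Δ = 0.06093 - 0.05854j
  [+2]  conj(Y_{6,2})(Ω₁) = 0.14673 - 0.12994j ; Y_{6,2}(Ω₂) = 0.04783 - 0.04985j ; Δ = 0.00054 - 0.01353j
  [+3]  conj(Y_{6,3})(Ω₁) = 0.12039 - 0.22923j ; Y_{6,3}(Ω₂) = 0.11562 - 0.30550j ; Δ = -0.05611 - 0.06328j
  [+4]  conj(Y_{6,4})(Ω₁) = -0.03113 + 0.25562j ; Y_{6,4}(Ω₂) = 0.00640 + 0.15526j ; Δ = -0.03989 - 0.00320j
  [+5]  conj(Y_{6,5})(Ω₁) = 0.05639 + 0.22923j ; Y_{6,5}(Ω₂) = 0.13853 + 0.29111j ; Δ = -0.05892 + 0.04817j
  [+6]  conj(Y_{6,6})(Ω₁) = -0.25629 - 0.37173j ; Y_{6,6}(Ω₂) = -0.31306 - 0.27659j ; Δ = -0.02259 + 0.18726j
Σ over m = -0.22394 + 0.00000j; ×(4π/13) → -0.21647 + 0.00000j. Real part: -0.216470

-0.216470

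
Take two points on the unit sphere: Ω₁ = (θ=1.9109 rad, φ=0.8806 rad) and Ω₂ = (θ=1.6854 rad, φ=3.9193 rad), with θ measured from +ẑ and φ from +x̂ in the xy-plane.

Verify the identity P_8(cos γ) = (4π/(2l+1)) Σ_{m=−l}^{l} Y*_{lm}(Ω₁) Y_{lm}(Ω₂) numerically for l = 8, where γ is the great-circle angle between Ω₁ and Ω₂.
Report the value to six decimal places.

-0.406717

Term-by-term m-sum for l=8 (normalisation 4π/17 = 0.739198):
  m=-8: 0.23270 + 0.22189j × 0.48807 + 0.03007j = 0.10690 + 0.11529j  (running Σ = 0.10690 + 0.11529j)
  m=-7: -0.45189 + 0.05402j × 0.15041 + 0.16754j = -0.07702 - 0.06758j  (running Σ = 0.02989 + 0.04771j)
  m=-6: 0.09559 - 0.14874j × 0.01342 - 0.29056j = -0.04194 - 0.02977j  (running Σ = -0.01205 + 0.01794j)
  m=-5: -0.08184 - 0.25603j × 0.18512 - 0.17140j = -0.05903 - 0.03337j  (running Σ = -0.07108 - 0.01543j)
  m=-4: 0.26997 + 0.10808j × -0.22103 - 0.00680j = -0.05894 - 0.02573j  (running Σ = -0.13002 - 0.04115j)
  m=-3: 0.12635 - 0.06899j × -0.18035 - 0.18887j = -0.03582 - 0.01142j  (running Σ = -0.16584 - 0.05257j)
  m=-2: -0.05959 + 0.30920j × -0.00290 + 0.18862j = -0.05815 - 0.01214j  (running Σ = -0.22398 - 0.06471j)
  m=-1: 0.05508 + 0.06671j × -0.18808 + 0.18521j = -0.02271 - 0.00235j  (running Σ = -0.24670 - 0.06706j)
  m=0: -0.31770 + 0.00000j × 0.17884 + 0.00000j = -0.05682 + 0.00000j  (running Σ = -0.30352 - 0.06706j)
  m=1: -0.05508 + 0.06671j × 0.18808 + 0.18521j = -0.02271 + 0.00235j  (running Σ = -0.32623 - 0.06471j)
  m=2: -0.05959 - 0.30920j × -0.00290 - 0.18862j = -0.05815 + 0.01214j  (running Σ = -0.38438 - 0.05257j)
  m=3: -0.12635 - 0.06899j × 0.18035 - 0.18887j = -0.03582 + 0.01142j  (running Σ = -0.42019 - 0.04115j)
  m=4: 0.26997 - 0.10808j × -0.22103 + 0.00680j = -0.05894 + 0.02573j  (running Σ = -0.47913 - 0.01543j)
  m=5: 0.08184 - 0.25603j × -0.18512 - 0.17140j = -0.05903 + 0.03337j  (running Σ = -0.53816 + 0.01794j)
  m=6: 0.09559 + 0.14874j × 0.01342 + 0.29056j = -0.04194 + 0.02977j  (running Σ = -0.58010 + 0.04771j)
  m=7: 0.45189 + 0.05402j × -0.15041 + 0.16754j = -0.07702 + 0.06758j  (running Σ = -0.65712 + 0.11529j)
  m=8: 0.23270 - 0.22189j × 0.48807 - 0.03007j = 0.10690 - 0.11529j  (running Σ = -0.55021 + 0.00000j)
Σ over m = -0.55021 + 0.00000j; ×(4π/17) → -0.40672 + 0.00000j. Real part: -0.406717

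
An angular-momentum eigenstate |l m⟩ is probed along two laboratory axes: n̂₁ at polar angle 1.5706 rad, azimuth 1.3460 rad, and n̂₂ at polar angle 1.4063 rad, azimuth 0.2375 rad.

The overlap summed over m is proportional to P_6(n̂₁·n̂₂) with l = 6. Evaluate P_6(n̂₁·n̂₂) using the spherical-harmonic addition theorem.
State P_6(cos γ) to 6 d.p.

0.324865

Addition theorem: P_6(cos γ) = (4π/13) Σ_m Y*_{lm}(Ω₁) Y_{lm}(Ω₂), m = −6…6:
  m=-6: Y*=(-0.106375, 0.471227)  Y=(0.064687, -0.440530)  product (0.200709, 0.077343)
  m=-5: Y*=(0.000296, 0.000142)  Y=(0.095751, -0.237455)  product (0.000062, -0.000057)
  m=-4: Y*=(-0.222006, 0.279295)  Y=(-0.138575, 0.193780)  product (-0.023358, -0.081724)
  m=-3: Y*=(0.000240, 0.000300)  Y=(-0.209625, 0.181091)  product (-0.000104, -0.000019)
  m=-2: Y*=(-0.293329, 0.141547)  Y=(0.152505, -0.078429)  product (-0.033633, 0.044592)
  m=-1: Y*=(0.000090, 0.000394)  Y=(0.272920, -0.066065)  product (0.000051, 0.000102)
  m=+0: Y*=(-0.317846, -0.000000)  Y=(-0.152973, 0.000000)  product (0.048622, 0.000000)
  m=+1: Y*=(-0.000090, 0.000394)  Y=(-0.272920, -0.066065)  product (0.000051, -0.000102)
  m=+2: Y*=(-0.293329, -0.141547)  Y=(0.152505, 0.078429)  product (-0.033633, -0.044592)
  m=+3: Y*=(-0.000240, 0.000300)  Y=(0.209625, 0.181091)  product (-0.000104, 0.000019)
  m=+4: Y*=(-0.222006, -0.279295)  Y=(-0.138575, -0.193780)  product (-0.023358, 0.081724)
  m=+5: Y*=(-0.000296, 0.000142)  Y=(-0.095751, -0.237455)  product (0.000062, 0.000057)
  m=+6: Y*=(-0.106375, -0.471227)  Y=(0.064687, 0.440530)  product (0.200709, -0.077343)
Accumulated sum (0.336075, 0.000000); after 4π/(2l+1) scaling, (0.324865, 0.000000) ⇒ P_6 = 0.324865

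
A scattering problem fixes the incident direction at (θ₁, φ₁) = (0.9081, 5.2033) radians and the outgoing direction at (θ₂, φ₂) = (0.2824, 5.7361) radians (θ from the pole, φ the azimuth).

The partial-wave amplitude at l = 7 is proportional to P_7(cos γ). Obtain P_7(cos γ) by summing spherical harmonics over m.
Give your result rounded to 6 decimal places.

Expand P_7 via completeness: Σ_{m} conj(Y_{7,m}) at Ω₁ times Y_{7,m} at Ω₂ —
  m=-7: Y*=0.02749 - 0.09054j  Y=-0.00005 - 0.00004j  product -0.00001 + 0.00000j
  m=-6: Y*=0.27101 - 0.05384j  Y=-0.00083 - 0.00012j  product -0.00023 + 0.00001j
  m=-5: Y*=0.27783 + 0.33866j  Y=-0.00622 + 0.00268j  product -0.00264 - 0.00136j
  m=-4: Y*=-0.12823 + 0.30945j  Y=-0.02212 + 0.03115j  product -0.00680 - 0.01084j
  m=-3: Y*=0.08056 - 0.00793j  Y=-0.01075 + 0.15230j  product 0.00034 + 0.01235j
  m=-2: Y*=0.20433 + 0.30585j  Y=0.18841 + 0.36490j  product -0.07311 + 0.13218j
  m=-1: Y*=-0.03694 + 0.06911j  Y=0.53249 + 0.32434j  product -0.04209 + 0.02482j
  m=+0: Y*=0.34485 + 0.00000j  Y=0.17103 + 0.00000j  product 0.05898 + 0.00000j
  m=+1: Y*=0.03694 + 0.06911j  Y=-0.53249 + 0.32434j  product -0.04209 - 0.02482j
  m=+2: Y*=0.20433 - 0.30585j  Y=0.18841 - 0.36490j  product -0.07311 - 0.13218j
  m=+3: Y*=-0.08056 - 0.00793j  Y=0.01075 + 0.15230j  product 0.00034 - 0.01235j
  m=+4: Y*=-0.12823 - 0.30945j  Y=-0.02212 - 0.03115j  product -0.00680 + 0.01084j
  m=+5: Y*=-0.27783 + 0.33866j  Y=0.00622 + 0.00268j  product -0.00264 + 0.00136j
  m=+6: Y*=0.27101 + 0.05384j  Y=-0.00083 + 0.00012j  product -0.00023 - 0.00001j
  m=+7: Y*=-0.02749 - 0.09054j  Y=0.00005 - 0.00004j  product -0.00001 - 0.00000j
Σ over m = -0.19008 - 0.00000j; ×(4π/15) → -0.15924 - 0.00000j. Real part: -0.159242

-0.159242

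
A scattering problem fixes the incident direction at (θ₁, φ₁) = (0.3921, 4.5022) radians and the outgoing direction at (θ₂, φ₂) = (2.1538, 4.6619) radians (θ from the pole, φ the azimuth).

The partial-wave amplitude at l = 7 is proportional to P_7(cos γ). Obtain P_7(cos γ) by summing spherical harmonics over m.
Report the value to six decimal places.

Summing Y*_{l m}(θ₁,φ₁)·Y_{l m}(θ₂,φ₂) over m ∈ [−7, 7]; prefactor 4π/(2·7+1) = 0.837758:
  m=-7: Y*=0.00059 + 0.00006j  Y=0.04890 - 0.13256j  product 0.00004 - 0.00008j
  m=-6: Y*=-0.00164 + 0.00513j  Y=0.33277 + 0.10401j  product -0.00108 + 0.00154j
  m=-5: Y*=-0.02621 - 0.01500j  Y=-0.10925 + 0.42355j  product 0.00922 - 0.00946j
  m=-4: Y*=0.07813 - 0.08730j  Y=-0.18073 - 0.03700j  product -0.01735 + 0.01289j
  m=-3: Y*=0.18535 + 0.25391j  Y=-0.03756 + 0.24608j  product -0.06945 + 0.03608j
  m=-2: Y*=-0.48859 + 0.21841j  Y=-0.31076 - 0.03149j  product 0.15871 - 0.05249j
  m=-1: Y*=-0.08388 - 0.39315j  Y=-0.00643 + 0.12725j  product 0.05057 - 0.00814j
  m=+0: Y*=-0.26572 + 0.00000j  Y=-0.32918 + 0.00000j  product 0.08747 + 0.00000j
  m=+1: Y*=0.08388 - 0.39315j  Y=0.00643 + 0.12725j  product 0.05057 + 0.00814j
  m=+2: Y*=-0.48859 - 0.21841j  Y=-0.31076 + 0.03149j  product 0.15871 + 0.05249j
  m=+3: Y*=-0.18535 + 0.25391j  Y=0.03756 + 0.24608j  product -0.06945 - 0.03608j
  m=+4: Y*=0.07813 + 0.08730j  Y=-0.18073 + 0.03700j  product -0.01735 - 0.01289j
  m=+5: Y*=0.02621 - 0.01500j  Y=0.10925 + 0.42355j  product 0.00922 + 0.00946j
  m=+6: Y*=-0.00164 - 0.00513j  Y=0.33277 - 0.10401j  product -0.00108 - 0.00154j
  m=+7: Y*=-0.00059 + 0.00006j  Y=-0.04890 - 0.13256j  product 0.00004 + 0.00008j
Σ over m = 0.34879 + 0.00000j; ×(4π/15) → 0.29220 + 0.00000j. Real part: 0.292203

0.292203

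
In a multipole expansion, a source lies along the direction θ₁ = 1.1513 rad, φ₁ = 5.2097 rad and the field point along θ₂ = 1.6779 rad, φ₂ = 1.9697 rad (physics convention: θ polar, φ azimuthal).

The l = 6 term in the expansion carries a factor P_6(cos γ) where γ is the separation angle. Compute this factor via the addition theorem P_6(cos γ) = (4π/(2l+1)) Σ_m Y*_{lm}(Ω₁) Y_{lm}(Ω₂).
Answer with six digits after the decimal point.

Summing Y*_{l m}(θ₁,φ₁)·Y_{l m}(θ₂,φ₂) over m ∈ [−6, 6]; prefactor 4π/(2·6+1) = 0.966644:
  m=-6: Y*=0.27686 - 0.04403j  Y=0.34207 + 0.31750j  product 0.10869 + 0.07284j
  m=-5: Y*=0.26384 + 0.34345j  Y=0.15845 - 0.07147j  product 0.06635 + 0.03556j
  m=-4: Y*=-0.08320 + 0.18708j  Y=0.00756 + 0.30475j  product -0.05764 - 0.02394j
  m=-3: Y*=0.23678 - 0.01871j  Y=0.18312 + 0.07189j  product 0.04470 + 0.01359j
  m=-2: Y*=0.15954 + 0.24555j  Y=-0.17955 + 0.18406j  product -0.07384 - 0.01472j
  m=-1: Y*=0.06809 - 0.12544j  Y=0.07928 + 0.18809j  product 0.02899 + 0.00286j
  m=+0: Y*=0.30541 + 0.00000j  Y=-0.24416 + 0.00000j  product -0.07457 + 0.00000j
  m=+1: Y*=-0.06809 - 0.12544j  Y=-0.07928 + 0.18809j  product 0.02899 - 0.00286j
  m=+2: Y*=0.15954 - 0.24555j  Y=-0.17955 - 0.18406j  product -0.07384 + 0.01472j
  m=+3: Y*=-0.23678 - 0.01871j  Y=-0.18312 + 0.07189j  product 0.04470 - 0.01359j
  m=+4: Y*=-0.08320 - 0.18708j  Y=0.00756 - 0.30475j  product -0.05764 + 0.02394j
  m=+5: Y*=-0.26384 + 0.34345j  Y=-0.15845 - 0.07147j  product 0.06635 - 0.03556j
  m=+6: Y*=0.27686 + 0.04403j  Y=0.34207 - 0.31750j  product 0.10869 - 0.07284j
Accumulated sum 0.15993 + 0.00000j; after 4π/(2l+1) scaling, 0.15460 + 0.00000j ⇒ P_6 = 0.154595

0.154595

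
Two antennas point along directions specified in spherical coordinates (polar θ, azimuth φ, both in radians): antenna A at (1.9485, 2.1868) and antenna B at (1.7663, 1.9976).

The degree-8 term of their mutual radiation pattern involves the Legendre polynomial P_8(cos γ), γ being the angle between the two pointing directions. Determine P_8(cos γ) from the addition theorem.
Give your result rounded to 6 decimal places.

0.119310

Summing Y*_{l m}(θ₁,φ₁)·Y_{l m}(θ₂,φ₂) over m ∈ [−8, 8]; prefactor 4π/(2·8+1) = 0.739198:
  [-8]  conj(Y_{8,-8})(Ω₁) = +0.061458-0.280569i ; Y_{8,-8}(Ω₂) = -0.425574+0.119082i ; Δ = +0.007256+0.126721i
  [-7]  conj(Y_{8,-7})(Ω₁) = +0.419776-0.177658i ; Y_{8,-7}(Ω₂) = -0.053685+0.345918i ; Δ = +0.038920+0.154746i
  [-6]  conj(Y_{8,-6})(Ω₁) = +0.214676+0.132931i ; Y_{8,-6}(Ω₂) = -0.121677-0.079853i ; Δ = -0.015506-0.033317i
  [-5]  conj(Y_{8,-5})(Ω₁) = -0.012291-0.199365i ; Y_{8,-5}(Ω₂) = -0.295280+0.186454i ; Δ = +0.040802+0.056577i
  [-4]  conj(Y_{8,-4})(Ω₁) = +0.262417-0.211158i ; Y_{8,-4}(Ω₂) = -0.004746-0.034571i ; Δ = -0.008545-0.008070i
  [-3]  conj(Y_{8,-3})(Ω₁) = -0.046102-0.013118i ; Y_{8,-3}(Ω₂) = -0.318335-0.095129i ; Δ = +0.013428+0.008562i
  [-2]  conj(Y_{8,-2})(Ω₁) = -0.111400-0.316141i ; Y_{8,-2}(Ω₂) = -0.010071+0.011548i ; Δ = +0.004773+0.001897i
  [-1]  conj(Y_{8,-1})(Ω₁) = +0.009844-0.013906i ; Y_{8,-1}(Ω₂) = -0.132949-0.292351i ; Δ = -0.005374-0.001029i
  [+0]  conj(Y_{8,0})(Ω₁) = -0.328913-0.000000i ; Y_{8,0}(Ω₂) = -0.030099+0.000000i ; Δ = +0.009900+0.000000i
  [+1]  conj(Y_{8,1})(Ω₁) = -0.009844-0.013906i ; Y_{8,1}(Ω₂) = +0.132949-0.292351i ; Δ = -0.005374+0.001029i
  [+2]  conj(Y_{8,2})(Ω₁) = -0.111400+0.316141i ; Y_{8,2}(Ω₂) = -0.010071-0.011548i ; Δ = +0.004773-0.001897i
  [+3]  conj(Y_{8,3})(Ω₁) = +0.046102-0.013118i ; Y_{8,3}(Ω₂) = +0.318335-0.095129i ; Δ = +0.013428-0.008562i
  [+4]  conj(Y_{8,4})(Ω₁) = +0.262417+0.211158i ; Y_{8,4}(Ω₂) = -0.004746+0.034571i ; Δ = -0.008545+0.008070i
  [+5]  conj(Y_{8,5})(Ω₁) = +0.012291-0.199365i ; Y_{8,5}(Ω₂) = +0.295280+0.186454i ; Δ = +0.040802-0.056577i
  [+6]  conj(Y_{8,6})(Ω₁) = +0.214676-0.132931i ; Y_{8,6}(Ω₂) = -0.121677+0.079853i ; Δ = -0.015506+0.033317i
  [+7]  conj(Y_{8,7})(Ω₁) = -0.419776-0.177658i ; Y_{8,7}(Ω₂) = +0.053685+0.345918i ; Δ = +0.038920-0.154746i
  [+8]  conj(Y_{8,8})(Ω₁) = +0.061458+0.280569i ; Y_{8,8}(Ω₂) = -0.425574-0.119082i ; Δ = +0.007256-0.126721i
Σ over m = +0.161404-0.000000i; ×(4π/17) → +0.119310-0.000000i. Real part: 0.119310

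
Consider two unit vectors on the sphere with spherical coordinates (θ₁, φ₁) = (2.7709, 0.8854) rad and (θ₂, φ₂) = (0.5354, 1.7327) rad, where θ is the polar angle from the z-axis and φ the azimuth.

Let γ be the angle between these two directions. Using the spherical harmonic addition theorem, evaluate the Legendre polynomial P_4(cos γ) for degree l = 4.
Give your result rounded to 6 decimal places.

Addition theorem: P_4(cos γ) = (4π/9) Σ_m Y*_{lm}(Ω₁) Y_{lm}(Ω₂), m = −4…4:
  m=-4: (-0.007020, -0.002968) × (0.023911, -0.018088) = (-0.000222, 0.000056)  (running Σ = (-0.000222, 0.000056))
  m=-3: (0.049057, -0.025877) × (0.066738, 0.126423) = (0.006545, 0.004475)  (running Σ = (0.006324, 0.004531))
  m=-2: (-0.044319, 0.218628) × (-0.344882, 0.115749) = (-0.010021, -0.080531)  (running Σ = (-0.003697, -0.076000))
  m=-1: (-0.311565, -0.381060) × (-0.072881, -0.446207) = (-0.147325, 0.166794)  (running Σ = (-0.151022, 0.090795))
  m=0: (0.354747, -0.000000) × (-0.004263, 0.000000) = (-0.001512, 0.000000)  (running Σ = (-0.152534, 0.090795))
  m=1: (0.311565, -0.381060) × (0.072881, -0.446207) = (-0.147325, -0.166794)  (running Σ = (-0.299859, -0.076000))
  m=2: (-0.044319, -0.218628) × (-0.344882, -0.115749) = (-0.010021, 0.080531)  (running Σ = (-0.309880, 0.004531))
  m=3: (-0.049057, -0.025877) × (-0.066738, 0.126423) = (0.006545, -0.004475)  (running Σ = (-0.303335, 0.000056))
  m=4: (-0.007020, 0.002968) × (0.023911, 0.018088) = (-0.000222, -0.000056)  (running Σ = (-0.303557, 0.000000))
Total Σ_m = (-0.303557, 0.000000). Multiply by 1.396263: (-0.423845, 0.000000). P_4(cos γ) = -0.423845

-0.423845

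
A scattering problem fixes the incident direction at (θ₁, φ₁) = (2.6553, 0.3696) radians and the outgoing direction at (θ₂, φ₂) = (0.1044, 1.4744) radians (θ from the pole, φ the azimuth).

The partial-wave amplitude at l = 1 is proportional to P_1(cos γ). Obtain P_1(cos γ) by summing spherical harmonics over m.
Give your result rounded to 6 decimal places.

Expand P_1 via completeness: Σ_{m} conj(Y_{1,m}) at Ω₁ times Y_{1,m} at Ω₂ —
  m=-1: Y*=+0.150564+0.058329i  Y=+0.003465-0.035837i  product +0.002612-0.005194i
  m=+0: Y*=-0.431960-0.000000i  Y=+0.485942+0.000000i  product -0.209907-0.000000i
  m=+1: Y*=-0.150564+0.058329i  Y=-0.003465-0.035837i  product +0.002612+0.005194i
Total Σ_m = -0.204683+0.000000i. Multiply by 4.188790: -0.857375+0.000000i. P_1(cos γ) = -0.857375

-0.857375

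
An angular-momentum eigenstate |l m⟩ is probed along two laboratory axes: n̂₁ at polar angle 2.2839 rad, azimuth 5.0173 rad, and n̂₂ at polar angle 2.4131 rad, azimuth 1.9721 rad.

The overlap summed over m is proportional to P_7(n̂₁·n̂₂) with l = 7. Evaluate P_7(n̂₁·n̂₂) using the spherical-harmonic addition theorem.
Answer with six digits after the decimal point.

0.028505

Term-by-term m-sum for l=7 (normalisation 4π/15 = 0.837758):
  [-7]  conj(Y_{7,-7})(Ω₁) = (-0.059847, -0.037820) ; Y_{7,-7}(Ω₂) = (0.009460, -0.027397) ; Δ = (-0.001602, 0.001282)
  [-6]  conj(Y_{7,-6})(Ω₁) = (-0.058607, 0.221493) ; Y_{7,-6}(Ω₂) = (-0.090271, -0.081400) ; Δ = (0.023320, -0.015224)
  [-5]  conj(Y_{7,-5})(Ω₁) = (0.413982, -0.019157) ; Y_{7,-5}(Ω₂) = (-0.271381, 0.126346) ; Δ = (-0.109927, 0.057504)
  [-4]  conj(Y_{7,-4})(Ω₁) = (-0.138524, -0.378136) ; Y_{7,-4}(Ω₂) = (0.015688, 0.455627) ; Δ = (0.170116, -0.069048)
  [-3]  conj(Y_{7,-3})(Ω₁) = (-0.035839, 0.027589) ; Y_{7,-3}(Ω₂) = (0.322496, 0.123930) ; Δ = (-0.014977, 0.004456)
  [-2]  conj(Y_{7,-2})(Ω₁) = (-0.282471, -0.197349) ; Y_{7,-2}(Ω₂) = (-0.068854, 0.071266) ; Δ = (0.033514, -0.006542)
  [-1]  conj(Y_{7,-1})(Ω₁) = (-0.061769, 0.196264) ; Y_{7,-1}(Ω₂) = (0.153475, 0.361688) ; Δ = (-0.080466, 0.007780)
  [+0]  conj(Y_{7,0})(Ω₁) = (-0.290809, -0.000000) ; Y_{7,0}(Ω₂) = (0.020385, 0.000000) ; Δ = (-0.005928, -0.000000)
  [+1]  conj(Y_{7,1})(Ω₁) = (0.061769, 0.196264) ; Y_{7,1}(Ω₂) = (-0.153475, 0.361688) ; Δ = (-0.080466, -0.007780)
  [+2]  conj(Y_{7,2})(Ω₁) = (-0.282471, 0.197349) ; Y_{7,2}(Ω₂) = (-0.068854, -0.071266) ; Δ = (0.033514, 0.006542)
  [+3]  conj(Y_{7,3})(Ω₁) = (0.035839, 0.027589) ; Y_{7,3}(Ω₂) = (-0.322496, 0.123930) ; Δ = (-0.014977, -0.004456)
  [+4]  conj(Y_{7,4})(Ω₁) = (-0.138524, 0.378136) ; Y_{7,4}(Ω₂) = (0.015688, -0.455627) ; Δ = (0.170116, 0.069048)
  [+5]  conj(Y_{7,5})(Ω₁) = (-0.413982, -0.019157) ; Y_{7,5}(Ω₂) = (0.271381, 0.126346) ; Δ = (-0.109927, -0.057504)
  [+6]  conj(Y_{7,6})(Ω₁) = (-0.058607, -0.221493) ; Y_{7,6}(Ω₂) = (-0.090271, 0.081400) ; Δ = (0.023320, 0.015224)
  [+7]  conj(Y_{7,7})(Ω₁) = (0.059847, -0.037820) ; Y_{7,7}(Ω₂) = (-0.009460, -0.027397) ; Δ = (-0.001602, -0.001282)
Accumulated sum (0.034025, -0.000000); after 4π/(2l+1) scaling, (0.028505, -0.000000) ⇒ P_7 = 0.028505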